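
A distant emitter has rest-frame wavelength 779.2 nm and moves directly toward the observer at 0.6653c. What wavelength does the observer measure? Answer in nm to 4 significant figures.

λ_obs ≈ 349.3 nm

Relativistic Doppler: λ_obs = λ_src √((1−β)/(1+β))
= 779.2 × √(0.334700/1.66530) = 779.2 × 0.448313 = 349.3 nm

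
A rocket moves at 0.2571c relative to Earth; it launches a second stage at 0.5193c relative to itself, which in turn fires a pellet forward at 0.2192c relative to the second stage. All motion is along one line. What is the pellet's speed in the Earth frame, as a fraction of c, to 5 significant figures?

u ≈ 0.78612c

Compose boost 2: (0.5193 + 0.2571)/(1 + 0.5193×0.2571) = 0.77640/1.133512 = 0.6849508
Compose boost 3: (0.2192 + 0.6849508)/(1 + 0.2192×0.6849508) = 0.9041508/1.150141 = 0.78612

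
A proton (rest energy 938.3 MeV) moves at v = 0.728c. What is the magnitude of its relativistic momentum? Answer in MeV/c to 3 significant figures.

γ = 1/√(1 − 0.728²) = 1.4586
p = γβm₀c = 1.4586 × 0.728 × 938.3 MeV/c = 996 MeV/c

p ≈ 996 MeV/c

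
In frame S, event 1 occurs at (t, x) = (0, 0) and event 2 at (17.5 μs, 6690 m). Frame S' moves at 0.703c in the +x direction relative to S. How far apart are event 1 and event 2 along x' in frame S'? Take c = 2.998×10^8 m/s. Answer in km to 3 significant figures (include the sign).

γ = 1/√(1 − 0.703²) = 1.4061
Δx' = γ(Δx − vΔt) = 1.4061 × (6690 m − 0.703×(2.998×10^8 m/s)×17.5×10^-6 s)
= 1.4061 × (3001.7 m) = 4.22 km

Δx' ≈ 4.22 km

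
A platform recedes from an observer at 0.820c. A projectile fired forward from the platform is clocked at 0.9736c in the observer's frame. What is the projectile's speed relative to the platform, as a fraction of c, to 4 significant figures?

u' ≈ 0.7617c

Inverse velocity addition: u' = (u − v)/(1 − uv/c²)
= (0.9736 − 0.820)/(1 − 0.9736×0.820) = 0.1536/0.201648 = 0.7617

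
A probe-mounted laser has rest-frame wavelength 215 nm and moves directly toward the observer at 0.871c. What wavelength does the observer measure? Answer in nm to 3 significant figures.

Relativistic Doppler: λ_obs = λ_src √((1−β)/(1+β))
= 215 × √(0.12900/1.8710) = 215 × 0.26258 = 56.5 nm

λ_obs ≈ 56.5 nm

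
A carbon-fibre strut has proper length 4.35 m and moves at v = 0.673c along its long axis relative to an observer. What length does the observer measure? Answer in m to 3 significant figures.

γ = 1/√(1 − 0.673²) = 1.3520
Length contraction: L = L₀/γ = 4.35/1.3520 = 3.22 m

L ≈ 3.22 m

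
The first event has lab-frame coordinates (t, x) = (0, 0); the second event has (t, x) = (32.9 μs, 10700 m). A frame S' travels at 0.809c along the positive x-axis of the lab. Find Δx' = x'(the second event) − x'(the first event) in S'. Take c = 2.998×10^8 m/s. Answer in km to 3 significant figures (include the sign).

γ = 1/√(1 − 0.809²) = 1.7012
Δx' = γ(Δx − vΔt) = 1.7012 × (10700 m − 0.809×(2.998×10^8 m/s)×32.9×10^-6 s)
= 1.7012 × (2720.5 m) = 4.63 km

Δx' ≈ 4.63 km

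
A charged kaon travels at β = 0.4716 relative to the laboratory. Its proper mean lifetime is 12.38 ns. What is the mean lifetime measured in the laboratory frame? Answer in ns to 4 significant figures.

Δt ≈ 14.04 ns

γ = 1/√(1 − 0.4716²) = 1.13403
Time dilation: Δt = γτ₀ = 1.13403 × 12.38 ns = 14.04 ns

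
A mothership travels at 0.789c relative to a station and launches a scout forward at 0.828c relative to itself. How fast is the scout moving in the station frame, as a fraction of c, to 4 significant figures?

u ≈ 0.9780c

Compose boost 2: (0.828 + 0.789)/(1 + 0.828×0.789) = 1.617/1.65329 = 0.9780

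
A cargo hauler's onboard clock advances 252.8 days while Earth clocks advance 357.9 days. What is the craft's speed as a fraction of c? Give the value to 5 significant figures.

β ≈ 0.70787

γ = Δt/τ₀ = 357.9/252.8 = 1.415744
β = √(1 − 1/γ²) = √(1 − 1/1.415744²) = 0.70787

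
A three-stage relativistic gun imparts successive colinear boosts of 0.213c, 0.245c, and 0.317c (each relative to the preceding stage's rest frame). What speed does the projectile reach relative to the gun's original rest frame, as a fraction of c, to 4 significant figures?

Compose boost 2: (0.245 + 0.213)/(1 + 0.245×0.213) = 0.4580/1.05218 = 0.435285
Compose boost 3: (0.317 + 0.435285)/(1 + 0.317×0.435285) = 0.752285/1.13799 = 0.6611

u ≈ 0.6611c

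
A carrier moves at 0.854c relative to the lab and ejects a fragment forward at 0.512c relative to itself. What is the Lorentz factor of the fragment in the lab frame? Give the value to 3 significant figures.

γ ≈ 3.22

u_lab = (0.512 + 0.854)/(1 + 0.512×0.854) = 1.366/1.43725 = 0.950427
γ = 1/√(1 − 0.950427²) = 3.22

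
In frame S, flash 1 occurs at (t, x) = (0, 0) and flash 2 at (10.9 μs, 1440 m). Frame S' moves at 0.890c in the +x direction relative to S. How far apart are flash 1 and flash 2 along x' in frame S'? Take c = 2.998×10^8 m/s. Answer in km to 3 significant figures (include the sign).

Δx' ≈ -3.22 km

γ = 1/√(1 − 0.890²) = 2.1932
Δx' = γ(Δx − vΔt) = 2.1932 × (1440 m − 0.890×(2.998×10^8 m/s)×10.9×10^-6 s)
= 2.1932 × (-1468.4 m) = -3.22 km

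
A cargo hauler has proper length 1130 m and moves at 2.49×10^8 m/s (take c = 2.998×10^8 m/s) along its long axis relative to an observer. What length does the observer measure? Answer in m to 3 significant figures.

L ≈ 629 m

β = v/c = 2.49×10^8 / 2.998×10^8 = 0.83055
γ = 1/√(1 − 0.83055²) = 1.7955
Length contraction: L = L₀/γ = 1130/1.7955 = 629 m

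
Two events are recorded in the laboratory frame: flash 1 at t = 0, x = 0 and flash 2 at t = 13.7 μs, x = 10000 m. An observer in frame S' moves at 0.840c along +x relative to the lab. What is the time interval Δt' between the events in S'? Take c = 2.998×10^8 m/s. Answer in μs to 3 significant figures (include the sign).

γ = 1/√(1 − 0.840²) = 1.8430
Δt' = γ(Δt − vΔx/c²) = 1.8430 × (13.7 μs − 0.840×10000 m / (2.998×10^8 m/s))
= 1.8430 × (-14.319 μs) = -26.4 μs

Δt' ≈ -26.4 μs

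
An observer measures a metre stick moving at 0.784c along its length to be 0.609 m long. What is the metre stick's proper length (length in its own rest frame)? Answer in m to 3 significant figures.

L₀ ≈ 0.981 m

γ = 1/√(1 − 0.784²) = 1.6109
L₀ = γL = 1.6109 × 0.609 = 0.981 m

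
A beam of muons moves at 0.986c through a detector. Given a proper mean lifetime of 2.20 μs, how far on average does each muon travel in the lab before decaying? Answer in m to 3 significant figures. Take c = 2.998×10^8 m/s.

γ = 1/√(1 − 0.986²) = 5.9972
Dilated lifetime: Δt = γτ₀ = 5.9972 × 2.20 μs = 13.194 μs
d = vΔt = 0.986c × 13.194 μs = 2.9560×10^8 m/s × 1.3194×10^-5 s = 3900 m

d ≈ 3900 m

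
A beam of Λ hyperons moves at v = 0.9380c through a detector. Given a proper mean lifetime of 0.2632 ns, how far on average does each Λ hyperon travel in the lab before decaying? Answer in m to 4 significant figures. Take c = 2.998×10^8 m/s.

γ = 1/√(1 − 0.9380²) = 2.88488
Dilated lifetime: Δt = γτ₀ = 2.88488 × 0.2632 ns = 0.759300 ns
d = vΔt = 0.9380c × 0.759300 ns = 2.81212×10^8 m/s × 7.59300×10^-10 s = 0.2135 m

d ≈ 0.2135 m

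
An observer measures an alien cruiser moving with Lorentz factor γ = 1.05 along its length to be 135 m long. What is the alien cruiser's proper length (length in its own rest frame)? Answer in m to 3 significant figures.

L₀ ≈ 142 m

γ = 1.05 (given)
L₀ = γL = 1.05 × 135 = 142 m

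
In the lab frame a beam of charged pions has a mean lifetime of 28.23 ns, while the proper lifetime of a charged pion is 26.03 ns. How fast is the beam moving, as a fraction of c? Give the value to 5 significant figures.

β ≈ 0.38703

γ = Δt/τ₀ = 28.23/26.03 = 1.084518
β = √(1 − 1/γ²) = √(1 − 1/1.084518²) = 0.38703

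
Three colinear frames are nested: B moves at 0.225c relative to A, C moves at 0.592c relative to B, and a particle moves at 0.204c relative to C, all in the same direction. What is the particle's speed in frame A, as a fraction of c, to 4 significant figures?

Compose boost 2: (0.592 + 0.225)/(1 + 0.592×0.225) = 0.8170/1.13320 = 0.720967
Compose boost 3: (0.204 + 0.720967)/(1 + 0.204×0.720967) = 0.924967/1.14708 = 0.8064

u ≈ 0.8064c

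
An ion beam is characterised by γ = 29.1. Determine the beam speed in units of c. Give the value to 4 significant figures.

β = √(1 − 1/γ²) = √(1 − 1/29.1²) = √(0.998819) = 0.9994

β ≈ 0.9994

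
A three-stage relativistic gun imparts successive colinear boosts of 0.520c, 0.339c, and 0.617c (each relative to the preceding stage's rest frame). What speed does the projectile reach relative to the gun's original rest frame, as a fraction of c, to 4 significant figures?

Compose boost 2: (0.339 + 0.520)/(1 + 0.339×0.520) = 0.8590/1.17628 = 0.730268
Compose boost 3: (0.617 + 0.730268)/(1 + 0.617×0.730268) = 1.34727/1.45058 = 0.9288

u ≈ 0.9288c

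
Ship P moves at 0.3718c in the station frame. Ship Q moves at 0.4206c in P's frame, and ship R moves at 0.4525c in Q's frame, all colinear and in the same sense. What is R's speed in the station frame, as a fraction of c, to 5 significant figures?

u ≈ 0.86846c

Compose boost 2: (0.4206 + 0.3718)/(1 + 0.4206×0.3718) = 0.79240/1.156379 = 0.6852424
Compose boost 3: (0.4525 + 0.6852424)/(1 + 0.4525×0.6852424) = 1.137742/1.310072 = 0.86846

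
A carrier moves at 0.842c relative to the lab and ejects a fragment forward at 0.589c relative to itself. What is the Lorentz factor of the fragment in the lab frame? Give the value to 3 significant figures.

u_lab = (0.589 + 0.842)/(1 + 0.589×0.842) = 1.431/1.49594 = 0.956590
γ = 1/√(1 − 0.956590²) = 3.43

γ ≈ 3.43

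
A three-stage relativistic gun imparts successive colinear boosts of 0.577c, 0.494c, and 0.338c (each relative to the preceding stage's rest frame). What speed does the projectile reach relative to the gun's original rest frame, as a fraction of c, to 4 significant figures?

u ≈ 0.9140c

Compose boost 2: (0.494 + 0.577)/(1 + 0.494×0.577) = 1.071/1.28504 = 0.833438
Compose boost 3: (0.338 + 0.833438)/(1 + 0.338×0.833438) = 1.17144/1.28170 = 0.9140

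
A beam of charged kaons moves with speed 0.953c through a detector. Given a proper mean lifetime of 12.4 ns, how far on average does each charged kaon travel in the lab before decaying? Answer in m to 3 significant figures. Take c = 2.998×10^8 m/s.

d ≈ 11.7 m

γ = 1/√(1 − 0.953²) = 3.3007
Dilated lifetime: Δt = γτ₀ = 3.3007 × 12.4 ns = 40.928 ns
d = vΔt = 0.953c × 40.928 ns = 2.8571×10^8 m/s × 4.0928×10^-8 s = 11.7 m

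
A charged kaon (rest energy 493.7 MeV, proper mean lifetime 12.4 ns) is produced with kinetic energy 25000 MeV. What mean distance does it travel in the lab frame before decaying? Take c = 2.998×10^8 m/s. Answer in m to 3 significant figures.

d ≈ 192 m

γ = 1 + K/(m₀c²) = 1 + 25000/493.7 = 51.638
β = √(1 − 1/γ²) = 0.99981
Dilated lifetime: γτ₀ = 51.638 × 12.4 ns = 640.31 ns
d = βc·γτ₀ = 0.99981 × (2.998×10^8 m/s) × 6.4031×10^-7 s = 192 m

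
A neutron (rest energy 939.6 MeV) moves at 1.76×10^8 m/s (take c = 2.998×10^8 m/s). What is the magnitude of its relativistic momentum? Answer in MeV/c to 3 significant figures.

p ≈ 681 MeV/c

β = v/c = 1.76×10^8 / 2.998×10^8 = 0.58706
γ = 1/√(1 − 0.58706²) = 1.2353
p = γβm₀c = 1.2353 × 0.58706 × 939.6 MeV/c = 681 MeV/c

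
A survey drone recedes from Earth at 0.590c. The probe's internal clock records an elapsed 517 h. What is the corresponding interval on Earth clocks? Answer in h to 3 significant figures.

γ = 1/√(1 − 0.590²) = 1.2385
Time dilation: Δt = γτ₀ = 1.2385 × 517 h = 640 h

Δt ≈ 640 h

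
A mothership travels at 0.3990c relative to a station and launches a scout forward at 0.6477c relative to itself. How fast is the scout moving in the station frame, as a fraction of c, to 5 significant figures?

Compose boost 2: (0.6477 + 0.3990)/(1 + 0.6477×0.3990) = 1.0467/1.258432 = 0.83175

u ≈ 0.83175c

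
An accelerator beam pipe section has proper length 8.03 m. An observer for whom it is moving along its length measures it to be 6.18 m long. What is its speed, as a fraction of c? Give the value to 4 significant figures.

β ≈ 0.6385

γ = L₀/L = 8.03/6.18 = 1.29935
β = √(1 − 1/γ²) = 0.6385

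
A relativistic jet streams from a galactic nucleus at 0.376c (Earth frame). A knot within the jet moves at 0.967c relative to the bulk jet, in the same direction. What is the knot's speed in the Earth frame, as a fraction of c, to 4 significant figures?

u ≈ 0.9849c

Relativistic velocity addition: u = (u' + v)/(1 + u'v/c²)
= (0.967 + 0.376)/(1 + 0.967×0.376) = 1.343/1.36359 = 0.9849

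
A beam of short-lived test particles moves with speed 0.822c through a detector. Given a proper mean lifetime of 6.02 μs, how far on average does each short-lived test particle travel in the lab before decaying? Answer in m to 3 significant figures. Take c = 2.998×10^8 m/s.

d ≈ 2610 m

γ = 1/√(1 − 0.822²) = 1.7560
Dilated lifetime: Δt = γτ₀ = 1.7560 × 6.02 μs = 10.571 μs
d = vΔt = 0.822c × 10.571 μs = 2.4644×10^8 m/s × 1.0571×10^-5 s = 2610 m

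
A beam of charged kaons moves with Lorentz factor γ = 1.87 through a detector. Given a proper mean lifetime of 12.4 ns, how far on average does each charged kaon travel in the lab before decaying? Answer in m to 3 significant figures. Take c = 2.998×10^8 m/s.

d ≈ 5.87 m

β = √(1 − 1/γ²) = √(1 − 1/1.87²) = 0.84500
Dilated lifetime: Δt = γτ₀ = 1.87 × 12.4 ns = 23.188 ns
d = vΔt = 0.84500c × 23.188 ns = 2.5333×10^8 m/s × 2.3188×10^-8 s = 5.87 m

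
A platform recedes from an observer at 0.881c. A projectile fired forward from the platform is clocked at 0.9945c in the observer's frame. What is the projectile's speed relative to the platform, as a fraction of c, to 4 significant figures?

u' ≈ 0.9165c

Inverse velocity addition: u' = (u − v)/(1 − uv/c²)
= (0.9945 − 0.881)/(1 − 0.9945×0.881) = 0.1135/0.123845 = 0.9165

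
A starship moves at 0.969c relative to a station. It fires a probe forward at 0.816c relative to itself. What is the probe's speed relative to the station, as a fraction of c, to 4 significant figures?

Relativistic velocity addition: u = (u' + v)/(1 + u'v/c²)
= (0.816 + 0.969)/(1 + 0.816×0.969) = 1.785/1.79070 = 0.9968

u ≈ 0.9968c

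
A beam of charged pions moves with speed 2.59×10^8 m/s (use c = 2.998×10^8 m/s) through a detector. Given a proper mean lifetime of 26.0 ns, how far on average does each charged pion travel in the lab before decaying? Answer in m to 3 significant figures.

β = v/c = 2.59×10^8 / 2.998×10^8 = 0.86391
γ = 1/√(1 − 0.86391²) = 1.9855
Dilated lifetime: Δt = γτ₀ = 1.9855 × 26.0 ns = 51.623 ns
d = vΔt = 0.86391c × 51.623 ns = 2.5900×10^8 m/s × 5.1623×10^-8 s = 13.4 m

d ≈ 13.4 m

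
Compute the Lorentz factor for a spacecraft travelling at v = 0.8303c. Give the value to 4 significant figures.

γ ≈ 1.794

γ = 1/√(1 − β²) = 1/√(1 − 0.8303²) = 1/√(0.310602) = 1.794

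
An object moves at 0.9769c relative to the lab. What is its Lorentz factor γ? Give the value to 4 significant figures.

γ = 1/√(1 − β²) = 1/√(1 − 0.9769²) = 1/√(0.0456664) = 4.680

γ ≈ 4.680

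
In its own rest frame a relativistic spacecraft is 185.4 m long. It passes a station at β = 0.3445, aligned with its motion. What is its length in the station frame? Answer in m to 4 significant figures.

L ≈ 174.1 m

γ = 1/√(1 − 0.3445²) = 1.06521
Length contraction: L = L₀/γ = 185.4/1.06521 = 174.1 m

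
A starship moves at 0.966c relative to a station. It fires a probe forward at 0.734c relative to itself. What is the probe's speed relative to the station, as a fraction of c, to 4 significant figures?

Relativistic velocity addition: u = (u' + v)/(1 + u'v/c²)
= (0.734 + 0.966)/(1 + 0.734×0.966) = 1.700/1.70904 = 0.9947

u ≈ 0.9947c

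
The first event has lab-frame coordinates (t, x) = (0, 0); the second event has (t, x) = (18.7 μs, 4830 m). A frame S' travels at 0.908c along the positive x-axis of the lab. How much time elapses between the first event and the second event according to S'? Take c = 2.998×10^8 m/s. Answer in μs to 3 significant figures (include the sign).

γ = 1/√(1 − 0.908²) = 2.3868
Δt' = γ(Δt − vΔx/c²) = 2.3868 × (18.7 μs − 0.908×4830 m / (2.998×10^8 m/s))
= 2.3868 × (4.0714 μs) = 9.72 μs

Δt' ≈ 9.72 μs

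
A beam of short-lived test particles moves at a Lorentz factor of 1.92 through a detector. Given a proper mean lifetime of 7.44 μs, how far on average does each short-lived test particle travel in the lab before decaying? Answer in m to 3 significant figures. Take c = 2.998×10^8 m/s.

β = √(1 − 1/γ²) = √(1 − 1/1.92²) = 0.85366
Dilated lifetime: Δt = γτ₀ = 1.92 × 7.44 μs = 14.285 μs
d = vΔt = 0.85366c × 14.285 μs = 2.5593×10^8 m/s × 1.4285×10^-5 s = 3660 m

d ≈ 3660 m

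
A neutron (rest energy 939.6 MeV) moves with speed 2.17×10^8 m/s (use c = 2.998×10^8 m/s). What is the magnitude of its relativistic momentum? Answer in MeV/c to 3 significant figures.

β = v/c = 2.17×10^8 / 2.998×10^8 = 0.72382
γ = 1/√(1 − 0.72382²) = 1.4493
p = γβm₀c = 1.4493 × 0.72382 × 939.6 MeV/c = 986 MeV/c

p ≈ 986 MeV/c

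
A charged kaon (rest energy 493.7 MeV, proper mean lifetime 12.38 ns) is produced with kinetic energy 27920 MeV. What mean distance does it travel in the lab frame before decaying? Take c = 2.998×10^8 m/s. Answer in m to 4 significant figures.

γ = 1 + K/(m₀c²) = 1 + 27920/493.7 = 57.5526
β = √(1 − 1/γ²) = 0.999849
Dilated lifetime: γτ₀ = 57.5526 × 12.38 ns = 712.501 ns
d = βc·γτ₀ = 0.999849 × (2.998×10^8 m/s) × 7.12501×10^-7 s = 213.6 m

d ≈ 213.6 m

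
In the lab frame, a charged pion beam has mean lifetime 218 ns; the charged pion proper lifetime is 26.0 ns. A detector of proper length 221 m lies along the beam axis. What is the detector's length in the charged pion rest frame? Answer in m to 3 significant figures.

Time dilation ⇒ γ = Δt/τ₀ = 218/26.0 = 8.3846
Length contraction: L = L₀/γ = 221/8.3846 = 26.4 m

L ≈ 26.4 m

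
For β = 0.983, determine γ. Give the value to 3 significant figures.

γ ≈ 5.45

γ = 1/√(1 − β²) = 1/√(1 − 0.983²) = 1/√(0.033711) = 5.45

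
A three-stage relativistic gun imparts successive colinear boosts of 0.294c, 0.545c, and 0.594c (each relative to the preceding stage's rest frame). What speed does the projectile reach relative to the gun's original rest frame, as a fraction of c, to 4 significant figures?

Compose boost 2: (0.545 + 0.294)/(1 + 0.545×0.294) = 0.8390/1.16023 = 0.723132
Compose boost 3: (0.594 + 0.723132)/(1 + 0.594×0.723132) = 1.31713/1.42954 = 0.9214

u ≈ 0.9214c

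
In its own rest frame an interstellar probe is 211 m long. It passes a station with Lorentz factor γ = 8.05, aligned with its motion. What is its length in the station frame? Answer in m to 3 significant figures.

L ≈ 26.2 m

γ = 8.05 (given)
Length contraction: L = L₀/γ = 211/8.05 = 26.2 m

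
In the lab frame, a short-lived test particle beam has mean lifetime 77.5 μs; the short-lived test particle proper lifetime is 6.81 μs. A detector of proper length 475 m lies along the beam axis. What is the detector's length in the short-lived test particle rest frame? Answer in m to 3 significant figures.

L ≈ 41.7 m

Time dilation ⇒ γ = Δt/τ₀ = 77.5/6.81 = 11.380
Length contraction: L = L₀/γ = 475/11.380 = 41.7 m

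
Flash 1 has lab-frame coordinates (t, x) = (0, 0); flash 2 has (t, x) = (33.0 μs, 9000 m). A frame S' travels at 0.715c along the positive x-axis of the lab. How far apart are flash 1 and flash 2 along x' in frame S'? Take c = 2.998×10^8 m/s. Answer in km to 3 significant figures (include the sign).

Δx' ≈ 2.76 km

γ = 1/√(1 − 0.715²) = 1.4304
Δx' = γ(Δx − vΔt) = 1.4304 × (9000 m − 0.715×(2.998×10^8 m/s)×33.0×10^-6 s)
= 1.4304 × (1926.2 m) = 2.76 km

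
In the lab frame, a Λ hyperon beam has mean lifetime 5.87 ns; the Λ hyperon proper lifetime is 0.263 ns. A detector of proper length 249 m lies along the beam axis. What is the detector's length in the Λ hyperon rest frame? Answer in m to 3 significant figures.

L ≈ 11.2 m

Time dilation ⇒ γ = Δt/τ₀ = 5.87/0.263 = 22.319
Length contraction: L = L₀/γ = 249/22.319 = 11.2 m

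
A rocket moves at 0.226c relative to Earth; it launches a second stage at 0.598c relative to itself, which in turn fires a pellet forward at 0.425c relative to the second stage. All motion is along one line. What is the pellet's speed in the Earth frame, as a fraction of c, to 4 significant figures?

Compose boost 2: (0.598 + 0.226)/(1 + 0.598×0.226) = 0.8240/1.13515 = 0.725897
Compose boost 3: (0.425 + 0.725897)/(1 + 0.425×0.725897) = 1.15090/1.30851 = 0.8796

u ≈ 0.8796c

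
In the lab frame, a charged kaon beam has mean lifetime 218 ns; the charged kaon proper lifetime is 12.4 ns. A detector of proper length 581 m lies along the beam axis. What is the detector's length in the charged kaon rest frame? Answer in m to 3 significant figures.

L ≈ 33.0 m

Time dilation ⇒ γ = Δt/τ₀ = 218/12.4 = 17.581
Length contraction: L = L₀/γ = 581/17.581 = 33.0 m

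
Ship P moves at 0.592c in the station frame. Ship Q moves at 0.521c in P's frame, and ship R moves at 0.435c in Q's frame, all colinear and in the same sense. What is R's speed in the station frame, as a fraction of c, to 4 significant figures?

Compose boost 2: (0.521 + 0.592)/(1 + 0.521×0.592) = 1.113/1.30843 = 0.850636
Compose boost 3: (0.435 + 0.850636)/(1 + 0.435×0.850636) = 1.28564/1.37003 = 0.9384

u ≈ 0.9384c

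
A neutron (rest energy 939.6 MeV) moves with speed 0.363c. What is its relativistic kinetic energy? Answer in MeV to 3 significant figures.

K ≈ 68.8 MeV

γ = 1/√(1 − 0.363²) = 1.0732
K = (γ − 1)m₀c² = (1.0732 − 1) × 939.6 MeV = 0.073204 × 939.6 MeV = 68.8 MeV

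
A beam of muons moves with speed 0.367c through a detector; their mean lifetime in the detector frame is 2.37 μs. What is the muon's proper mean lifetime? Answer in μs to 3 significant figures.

τ₀ ≈ 2.20 μs

γ = 1/√(1 − 0.367²) = 1.0750
Proper time: τ₀ = Δt/γ = 2.37/1.0750 = 2.20 μs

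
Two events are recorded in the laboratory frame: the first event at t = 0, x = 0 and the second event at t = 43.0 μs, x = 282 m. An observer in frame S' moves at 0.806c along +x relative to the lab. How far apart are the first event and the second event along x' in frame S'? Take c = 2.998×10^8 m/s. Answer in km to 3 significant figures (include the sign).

γ = 1/√(1 − 0.806²) = 1.6894
Δx' = γ(Δx − vΔt) = 1.6894 × (282 m − 0.806×(2.998×10^8 m/s)×43.0×10^-6 s)
= 1.6894 × (-10108 m) = -17.1 km

Δx' ≈ -17.1 km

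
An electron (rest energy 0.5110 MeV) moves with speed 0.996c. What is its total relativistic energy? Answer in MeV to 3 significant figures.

γ = 1/√(1 − 0.996²) = 11.192
E = γm₀c² = 11.192 × 0.5110 MeV = 5.72 MeV

E ≈ 5.72 MeV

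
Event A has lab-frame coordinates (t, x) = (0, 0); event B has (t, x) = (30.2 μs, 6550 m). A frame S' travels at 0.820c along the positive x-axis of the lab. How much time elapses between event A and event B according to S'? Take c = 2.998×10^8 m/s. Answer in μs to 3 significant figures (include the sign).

Δt' ≈ 21.5 μs

γ = 1/√(1 − 0.820²) = 1.7471
Δt' = γ(Δt − vΔx/c²) = 1.7471 × (30.2 μs − 0.820×6550 m / (2.998×10^8 m/s))
= 1.7471 × (12.285 μs) = 21.5 μs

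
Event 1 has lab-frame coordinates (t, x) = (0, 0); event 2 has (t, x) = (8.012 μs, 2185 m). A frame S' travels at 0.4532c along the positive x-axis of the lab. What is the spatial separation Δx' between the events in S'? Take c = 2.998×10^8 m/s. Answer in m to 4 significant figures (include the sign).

Δx' ≈ 1230 m

γ = 1/√(1 − 0.4532²) = 1.12182
Δx' = γ(Δx − vΔt) = 1.12182 × (2185 m − 0.4532×(2.998×10^8 m/s)×8.012×10^-6 s)
= 1.12182 × (1096.41 m) = 1230 m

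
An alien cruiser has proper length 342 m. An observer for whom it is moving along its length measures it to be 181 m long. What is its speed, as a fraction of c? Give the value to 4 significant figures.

γ = L₀/L = 342/181 = 1.88950
β = √(1 − 1/γ²) = 0.8485

β ≈ 0.8485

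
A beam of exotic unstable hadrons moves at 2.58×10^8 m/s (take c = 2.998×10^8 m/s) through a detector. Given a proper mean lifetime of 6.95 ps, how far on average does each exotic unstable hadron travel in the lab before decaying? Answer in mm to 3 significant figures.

β = v/c = 2.58×10^8 / 2.998×10^8 = 0.86057
γ = 1/√(1 − 0.86057²) = 1.9634
Dilated lifetime: Δt = γτ₀ = 1.9634 × 6.95 ps = 13.645 ps
d = vΔt = 0.86057c × 13.645 ps = 2.5800×10^8 m/s × 1.3645×10^-11 s = 3.52 mm

d ≈ 3.52 mm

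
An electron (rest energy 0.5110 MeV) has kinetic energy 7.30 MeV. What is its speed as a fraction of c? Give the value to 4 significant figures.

γ = 1 + K/(m₀c²) = 1 + 7.30/0.5110 = 15.2857
β = √(1 − 1/γ²) = 0.9979

β ≈ 0.9979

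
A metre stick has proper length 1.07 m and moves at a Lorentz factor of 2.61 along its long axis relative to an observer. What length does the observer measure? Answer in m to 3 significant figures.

γ = 2.61 (given)
Length contraction: L = L₀/γ = 1.07/2.61 = 0.410 m

L ≈ 0.410 m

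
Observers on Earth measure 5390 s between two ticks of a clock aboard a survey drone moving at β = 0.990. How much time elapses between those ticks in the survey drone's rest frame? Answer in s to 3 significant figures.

γ = 1/√(1 − 0.990²) = 7.0888
Proper time: τ₀ = Δt/γ = 5390/7.0888 = 760 s

τ₀ ≈ 760 s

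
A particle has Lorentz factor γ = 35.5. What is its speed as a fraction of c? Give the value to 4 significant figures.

β = √(1 − 1/γ²) = √(1 − 1/35.5²) = √(0.999207) = 0.9996

β ≈ 0.9996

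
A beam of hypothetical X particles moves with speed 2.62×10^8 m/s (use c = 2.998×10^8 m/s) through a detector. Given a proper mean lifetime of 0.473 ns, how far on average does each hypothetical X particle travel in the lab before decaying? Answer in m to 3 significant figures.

d ≈ 0.255 m

β = v/c = 2.62×10^8 / 2.998×10^8 = 0.87392
γ = 1/√(1 − 0.87392²) = 2.0573
Dilated lifetime: Δt = γτ₀ = 2.0573 × 0.473 ns = 0.97310 ns
d = vΔt = 0.87392c × 0.97310 ns = 2.6200×10^8 m/s × 9.7310×10^-10 s = 0.255 m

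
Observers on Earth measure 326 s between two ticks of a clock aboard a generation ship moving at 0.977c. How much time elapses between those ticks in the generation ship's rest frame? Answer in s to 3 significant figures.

γ = 1/√(1 − 0.977²) = 4.6896
Proper time: τ₀ = Δt/γ = 326/4.6896 = 69.5 s

τ₀ ≈ 69.5 s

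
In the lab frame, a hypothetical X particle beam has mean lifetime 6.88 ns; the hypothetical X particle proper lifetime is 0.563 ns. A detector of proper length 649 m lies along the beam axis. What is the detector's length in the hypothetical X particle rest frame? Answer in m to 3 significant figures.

Time dilation ⇒ γ = Δt/τ₀ = 6.88/0.563 = 12.220
Length contraction: L = L₀/γ = 649/12.220 = 53.1 m

L ≈ 53.1 m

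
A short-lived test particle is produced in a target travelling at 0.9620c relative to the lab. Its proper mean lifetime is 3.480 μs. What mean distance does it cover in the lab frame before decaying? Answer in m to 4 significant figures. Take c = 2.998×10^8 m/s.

γ = 1/√(1 − 0.9620²) = 3.66234
Dilated lifetime: Δt = γτ₀ = 3.66234 × 3.480 μs = 12.7449 μs
d = vΔt = 0.9620c × 12.7449 μs = 2.88408×10^8 m/s × 1.27449×10^-5 s = 3676 m

d ≈ 3676 m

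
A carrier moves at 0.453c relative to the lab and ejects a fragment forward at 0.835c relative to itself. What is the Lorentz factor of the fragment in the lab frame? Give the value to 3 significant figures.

γ ≈ 2.81

u_lab = (0.835 + 0.453)/(1 + 0.835×0.453) = 1.288/1.37826 = 0.934515
γ = 1/√(1 − 0.934515²) = 2.81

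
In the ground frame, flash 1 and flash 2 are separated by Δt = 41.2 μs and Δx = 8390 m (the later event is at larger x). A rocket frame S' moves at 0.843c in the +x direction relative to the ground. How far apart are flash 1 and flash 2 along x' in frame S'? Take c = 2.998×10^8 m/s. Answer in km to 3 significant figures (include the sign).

Δx' ≈ -3.76 km

γ = 1/√(1 − 0.843²) = 1.8590
Δx' = γ(Δx − vΔt) = 1.8590 × (8390 m − 0.843×(2.998×10^8 m/s)×41.2×10^-6 s)
= 1.8590 × (-2022.5 m) = -3.76 km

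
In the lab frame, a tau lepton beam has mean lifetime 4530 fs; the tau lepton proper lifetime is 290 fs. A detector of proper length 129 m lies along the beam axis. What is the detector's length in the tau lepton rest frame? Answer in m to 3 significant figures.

L ≈ 8.26 m

Time dilation ⇒ γ = Δt/τ₀ = 4530/290 = 15.621
Length contraction: L = L₀/γ = 129/15.621 = 8.26 m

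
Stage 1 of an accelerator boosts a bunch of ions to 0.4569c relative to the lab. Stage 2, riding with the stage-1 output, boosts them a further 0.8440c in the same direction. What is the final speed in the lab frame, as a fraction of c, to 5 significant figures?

Compose boost 2: (0.8440 + 0.4569)/(1 + 0.8440×0.4569) = 1.3009/1.385624 = 0.93886

u ≈ 0.93886c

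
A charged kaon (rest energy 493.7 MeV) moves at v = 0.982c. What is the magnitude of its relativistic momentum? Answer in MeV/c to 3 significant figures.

γ = 1/√(1 − 0.982²) = 5.2943
p = γβm₀c = 5.2943 × 0.982 × 493.7 MeV/c = 2570 MeV/c

p ≈ 2570 MeV/c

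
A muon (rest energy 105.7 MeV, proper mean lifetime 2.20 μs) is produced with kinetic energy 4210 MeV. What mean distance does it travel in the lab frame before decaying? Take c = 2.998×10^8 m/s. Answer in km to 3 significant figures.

d ≈ 26.9 km

γ = 1 + K/(m₀c²) = 1 + 4210/105.7 = 40.830
β = √(1 − 1/γ²) = 0.99970
Dilated lifetime: γτ₀ = 40.830 × 2.20 μs = 89.825 μs
d = βc·γτ₀ = 0.99970 × (2.998×10^8 m/s) × 8.9825×10^-5 s = 26.9 km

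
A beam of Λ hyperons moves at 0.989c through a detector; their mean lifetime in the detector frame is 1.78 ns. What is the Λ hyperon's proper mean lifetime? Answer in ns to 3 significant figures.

γ = 1/√(1 − 0.989²) = 6.7606
Proper time: τ₀ = Δt/γ = 1.78/6.7606 = 0.263 ns

τ₀ ≈ 0.263 ns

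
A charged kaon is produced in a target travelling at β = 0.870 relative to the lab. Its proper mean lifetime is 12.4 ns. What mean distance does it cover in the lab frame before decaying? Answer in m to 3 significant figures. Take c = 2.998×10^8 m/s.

γ = 1/√(1 − 0.870²) = 2.0282
Dilated lifetime: Δt = γτ₀ = 2.0282 × 12.4 ns = 25.149 ns
d = vΔt = 0.870c × 25.149 ns = 2.6083×10^8 m/s × 2.5149×10^-8 s = 6.56 m

d ≈ 6.56 m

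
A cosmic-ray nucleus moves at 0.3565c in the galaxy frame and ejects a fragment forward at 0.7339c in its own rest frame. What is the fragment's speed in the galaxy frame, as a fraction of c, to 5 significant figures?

Compose boost 2: (0.7339 + 0.3565)/(1 + 0.7339×0.3565) = 1.0904/1.261635 = 0.86428

u ≈ 0.86428c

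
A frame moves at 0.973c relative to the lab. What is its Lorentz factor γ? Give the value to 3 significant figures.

γ = 1/√(1 − β²) = 1/√(1 − 0.973²) = 1/√(0.053271) = 4.33

γ ≈ 4.33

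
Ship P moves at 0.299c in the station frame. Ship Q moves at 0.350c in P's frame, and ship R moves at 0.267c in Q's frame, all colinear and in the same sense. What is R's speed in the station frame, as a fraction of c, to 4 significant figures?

Compose boost 2: (0.350 + 0.299)/(1 + 0.350×0.299) = 0.6490/1.10465 = 0.587516
Compose boost 3: (0.267 + 0.587516)/(1 + 0.267×0.587516) = 0.854516/1.15687 = 0.7386

u ≈ 0.7386c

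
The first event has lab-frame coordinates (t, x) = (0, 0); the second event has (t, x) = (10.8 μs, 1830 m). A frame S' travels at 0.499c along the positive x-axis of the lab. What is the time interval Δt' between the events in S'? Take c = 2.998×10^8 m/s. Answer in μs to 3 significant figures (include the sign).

Δt' ≈ 8.95 μs

γ = 1/√(1 − 0.499²) = 1.1539
Δt' = γ(Δt − vΔx/c²) = 1.1539 × (10.8 μs − 0.499×1830 m / (2.998×10^8 m/s))
= 1.1539 × (7.7541 μs) = 8.95 μs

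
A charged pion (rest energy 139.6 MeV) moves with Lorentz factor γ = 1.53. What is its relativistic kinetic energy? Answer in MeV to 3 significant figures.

γ = 1.53 (given)
K = (γ − 1)m₀c² = (1.53 − 1) × 139.6 MeV = 0.53000 × 139.6 MeV = 74.0 MeV

K ≈ 74.0 MeV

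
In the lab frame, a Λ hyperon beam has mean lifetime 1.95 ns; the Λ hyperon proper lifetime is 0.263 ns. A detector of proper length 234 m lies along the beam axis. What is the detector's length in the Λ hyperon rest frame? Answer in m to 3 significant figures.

L ≈ 31.6 m

Time dilation ⇒ γ = Δt/τ₀ = 1.95/0.263 = 7.4144
Length contraction: L = L₀/γ = 234/7.4144 = 31.6 m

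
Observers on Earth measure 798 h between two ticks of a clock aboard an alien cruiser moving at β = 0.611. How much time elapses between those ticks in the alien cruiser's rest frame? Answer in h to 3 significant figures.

τ₀ ≈ 632 h

γ = 1/√(1 − 0.611²) = 1.2632
Proper time: τ₀ = Δt/γ = 798/1.2632 = 632 h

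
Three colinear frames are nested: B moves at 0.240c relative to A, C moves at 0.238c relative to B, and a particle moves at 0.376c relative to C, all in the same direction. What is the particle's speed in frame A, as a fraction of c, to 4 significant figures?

Compose boost 2: (0.238 + 0.240)/(1 + 0.238×0.240) = 0.4780/1.05712 = 0.452172
Compose boost 3: (0.376 + 0.452172)/(1 + 0.376×0.452172) = 0.828172/1.17002 = 0.7078

u ≈ 0.7078c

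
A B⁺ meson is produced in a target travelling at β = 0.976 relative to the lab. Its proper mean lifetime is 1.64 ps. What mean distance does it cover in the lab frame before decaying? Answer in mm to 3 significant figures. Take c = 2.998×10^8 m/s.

γ = 1/√(1 − 0.976²) = 4.5920
Dilated lifetime: Δt = γτ₀ = 4.5920 × 1.64 ps = 7.5309 ps
d = vΔt = 0.976c × 7.5309 ps = 2.9260×10^8 m/s × 7.5309×10^-12 s = 2.20 mm

d ≈ 2.20 mm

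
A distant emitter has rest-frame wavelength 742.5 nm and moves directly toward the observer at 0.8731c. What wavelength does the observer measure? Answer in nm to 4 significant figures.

λ_obs ≈ 193.3 nm

Relativistic Doppler: λ_obs = λ_src √((1−β)/(1+β))
= 742.5 × √(0.126900/1.87310) = 742.5 × 0.260286 = 193.3 nm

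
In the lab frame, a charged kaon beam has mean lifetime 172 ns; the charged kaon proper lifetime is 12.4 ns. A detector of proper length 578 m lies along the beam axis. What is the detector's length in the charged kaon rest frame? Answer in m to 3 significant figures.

L ≈ 41.7 m

Time dilation ⇒ γ = Δt/τ₀ = 172/12.4 = 13.871
Length contraction: L = L₀/γ = 578/13.871 = 41.7 m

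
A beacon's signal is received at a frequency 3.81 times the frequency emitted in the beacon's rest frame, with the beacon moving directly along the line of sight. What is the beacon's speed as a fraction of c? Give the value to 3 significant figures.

f_obs/f_src = √((1+β)/(1−β)) = 3.81  ⇒  (1+β)/(1−β) = 14.516
β = |1 − D²|/(1 + D²) = |1 − 14.516|/(1 + 14.516) = 0.871

β ≈ 0.871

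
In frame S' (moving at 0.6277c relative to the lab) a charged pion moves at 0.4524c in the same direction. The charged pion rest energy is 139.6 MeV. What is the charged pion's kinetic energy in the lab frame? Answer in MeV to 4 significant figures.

u_lab = (0.4524 + 0.6277)/(1 + 0.4524×0.6277) = 0.8412181
γ = 1/√(1 − 0.8412181²) = 1.84947
K = (γ − 1)m₀c² = (1.84947 − 1) × 139.6 = 0.849468 × 139.6 = 118.6 MeV

K ≈ 118.6 MeV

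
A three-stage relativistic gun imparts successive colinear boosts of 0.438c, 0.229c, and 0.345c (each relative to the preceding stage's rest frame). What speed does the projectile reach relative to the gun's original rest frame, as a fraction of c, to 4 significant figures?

u ≈ 0.7867c

Compose boost 2: (0.229 + 0.438)/(1 + 0.229×0.438) = 0.6670/1.10030 = 0.606197
Compose boost 3: (0.345 + 0.606197)/(1 + 0.345×0.606197) = 0.951197/1.20914 = 0.7867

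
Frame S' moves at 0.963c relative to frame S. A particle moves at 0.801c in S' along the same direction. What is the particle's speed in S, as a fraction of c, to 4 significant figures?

Relativistic velocity addition: u = (u' + v)/(1 + u'v/c²)
= (0.801 + 0.963)/(1 + 0.801×0.963) = 1.764/1.77136 = 0.9958

u ≈ 0.9958c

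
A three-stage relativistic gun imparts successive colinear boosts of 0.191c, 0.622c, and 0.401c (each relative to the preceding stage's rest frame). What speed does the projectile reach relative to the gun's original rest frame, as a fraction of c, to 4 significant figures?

Compose boost 2: (0.622 + 0.191)/(1 + 0.622×0.191) = 0.8130/1.11880 = 0.726670
Compose boost 3: (0.401 + 0.726670)/(1 + 0.401×0.726670) = 1.12767/1.29139 = 0.8732

u ≈ 0.8732c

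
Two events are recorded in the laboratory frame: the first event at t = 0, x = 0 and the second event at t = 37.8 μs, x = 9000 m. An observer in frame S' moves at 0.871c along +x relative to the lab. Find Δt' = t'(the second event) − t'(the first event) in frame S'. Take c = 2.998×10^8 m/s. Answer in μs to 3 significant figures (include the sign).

γ = 1/√(1 − 0.871²) = 2.0355
Δt' = γ(Δt − vΔx/c²) = 2.0355 × (37.8 μs − 0.871×9000 m / (2.998×10^8 m/s))
= 2.0355 × (11.653 μs) = 23.7 μs

Δt' ≈ 23.7 μs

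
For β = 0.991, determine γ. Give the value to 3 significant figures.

γ ≈ 7.47

γ = 1/√(1 − β²) = 1/√(1 − 0.991²) = 1/√(0.017919) = 7.47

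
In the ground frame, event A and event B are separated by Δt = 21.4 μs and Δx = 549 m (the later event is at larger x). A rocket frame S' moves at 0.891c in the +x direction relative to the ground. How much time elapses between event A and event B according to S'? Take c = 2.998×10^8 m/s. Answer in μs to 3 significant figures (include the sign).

Δt' ≈ 43.5 μs

γ = 1/√(1 − 0.891²) = 2.2026
Δt' = γ(Δt − vΔx/c²) = 2.2026 × (21.4 μs − 0.891×549 m / (2.998×10^8 m/s))
= 2.2026 × (19.768 μs) = 43.5 μs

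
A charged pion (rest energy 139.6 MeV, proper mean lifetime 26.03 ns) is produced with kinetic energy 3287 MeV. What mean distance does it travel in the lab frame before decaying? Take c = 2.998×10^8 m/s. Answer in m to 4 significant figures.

γ = 1 + K/(m₀c²) = 1 + 3287/139.6 = 24.5458
β = √(1 − 1/γ²) = 0.999170
Dilated lifetime: γτ₀ = 24.5458 × 26.03 ns = 638.928 ns
d = βc·γτ₀ = 0.999170 × (2.998×10^8 m/s) × 6.38928×10^-7 s = 191.4 m

d ≈ 191.4 m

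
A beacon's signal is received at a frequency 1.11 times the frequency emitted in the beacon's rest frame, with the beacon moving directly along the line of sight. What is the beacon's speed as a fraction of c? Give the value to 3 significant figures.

f_obs/f_src = √((1+β)/(1−β)) = 1.11  ⇒  (1+β)/(1−β) = 1.2321
β = |1 − D²|/(1 + D²) = |1 − 1.2321|/(1 + 1.2321) = 0.104

β ≈ 0.104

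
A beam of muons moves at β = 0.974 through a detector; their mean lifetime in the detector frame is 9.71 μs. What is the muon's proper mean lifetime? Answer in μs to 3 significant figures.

γ = 1/√(1 − 0.974²) = 4.4141
Proper time: τ₀ = Δt/γ = 9.71/4.4141 = 2.20 μs

τ₀ ≈ 2.20 μs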